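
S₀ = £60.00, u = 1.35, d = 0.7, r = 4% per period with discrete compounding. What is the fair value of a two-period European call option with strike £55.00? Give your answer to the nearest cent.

Risk-neutral probability p = (1 + 0.04 − 0.7)/(1.35 − 0.7) = 0.3400/0.6500 = 0.5231
Terminal stock prices: S_uu = 109.4, S_ud = 56.7, S_dd = 29.4
Terminal payoffs (S − K): max(54.35, 0) = 54.35, max(1.7, 0) = 1.7, max(-25.6, 0) = 0
Node u (S = 81): V_u = 1/1.04·[0.5231·54.3500 + 0.4769·1.7000] = 28.1154
Node d (S = 42): V_d = 1/1.04·[0.5231·1.7000 + 0.4769·0.0000] = 0.8550
Node 0 (S = 60): V_0 = 1/1.04·[0.5231·28.1154 + 0.4769·0.8550] = 14.5330

£14.53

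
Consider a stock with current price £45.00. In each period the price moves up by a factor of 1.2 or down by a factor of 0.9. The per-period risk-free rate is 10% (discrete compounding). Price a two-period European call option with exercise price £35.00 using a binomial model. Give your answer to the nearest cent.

£16.07

Risk-neutral probability p = (1 + 0.1 − 0.9)/(1.2 − 0.9) = 0.2000/0.3000 = 0.6667
Terminal stock prices: S_uu = 64.8, S_ud = 48.6, S_dd = 36.45
Terminal payoffs (S − K): max(29.8, 0) = 29.8, max(13.6, 0) = 13.6, max(1.45, 0) = 1.45
Node u (S = 54): V_u = 1/1.1·[0.6667·29.8000 + 0.3333·13.6000] = 22.1818
Node d (S = 40.5): V_d = 1/1.1·[0.6667·13.6000 + 0.3333·1.4500] = 8.6818
Node 0 (S = 45): V_0 = 1/1.1·[0.6667·22.1818 + 0.3333·8.6818] = 16.0744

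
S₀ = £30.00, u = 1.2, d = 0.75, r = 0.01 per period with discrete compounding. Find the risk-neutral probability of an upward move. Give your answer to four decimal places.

Risk-neutral probability p = (1 + 0.01 − 0.75)/(1.2 − 0.75) = 0.2600/0.4500 = 0.5778

p = 0.5778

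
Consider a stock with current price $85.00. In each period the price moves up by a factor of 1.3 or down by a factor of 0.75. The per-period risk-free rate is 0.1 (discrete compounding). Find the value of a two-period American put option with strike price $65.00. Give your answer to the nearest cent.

$1.88

Risk-neutral probability p = (1 + 0.1 − 0.75)/(1.3 − 0.75) = 0.3500/0.5500 = 0.6364
Terminal stock prices: S_uu = 143.7, S_ud = 82.88, S_dd = 47.81
Terminal payoffs (K − S): max(-78.65, 0) = 0, max(-17.88, 0) = 0, max(17.19, 0) = 17.19
Node u (S = 110.5): continuation = 1/1.1·[0.6364·0.0000 + 0.3636·0.0000] = 0.0000; exercise value = 0.0000 ≤ continuation, so V_u = 0.0000
Node d (S = 63.75): continuation = 1/1.1·[0.6364·0.0000 + 0.3636·17.1875] = 5.6818; exercise value = 1.2500 ≤ continuation, so V_d = 5.6818
Node 0 (S = 85): continuation = 1/1.1·[0.6364·0.0000 + 0.3636·5.6818] = 1.8783; exercise value = 0.0000 ≤ continuation, so V_0 = 1.8783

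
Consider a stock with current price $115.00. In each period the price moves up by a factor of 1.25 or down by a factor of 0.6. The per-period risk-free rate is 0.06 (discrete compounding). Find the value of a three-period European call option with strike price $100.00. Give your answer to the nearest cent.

Risk-neutral probability p = (1 + 0.06 − 0.6)/(1.25 − 0.6) = 0.4600/0.6500 = 0.7077
Terminal stock prices: S_uuu = 224.6, S_uud = 107.8, S_udd = 51.75, S_ddd = 24.84
Terminal payoffs (S − K): max(124.6, 0) = 124.6, max(7.812, 0) = 7.812, max(-48.25, 0) = 0, max(-75.16, 0) = 0
Node uu (S = 179.7): V_uu = 1/1.06·[0.7077·124.6094 + 0.2923·7.8125] = 85.3479
Node ud (S = 86.25): V_ud = 1/1.06·[0.7077·7.8125 + 0.2923·0.0000] = 5.2159
Node dd (S = 41.4): V_dd = 1/1.06·[0.7077·0.0000 + 0.2923·0.0000] = 0.0000
Node u (S = 143.8): V_u = 1/1.06·[0.7077·85.3479 + 0.2923·5.2159] = 58.4195
Node d (S = 69): V_d = 1/1.06·[0.7077·5.2159 + 0.2923·0.0000] = 3.4823
Node 0 (S = 115): V_0 = 1/1.06·[0.7077·58.4195 + 0.2923·3.4823] = 39.9632

$39.96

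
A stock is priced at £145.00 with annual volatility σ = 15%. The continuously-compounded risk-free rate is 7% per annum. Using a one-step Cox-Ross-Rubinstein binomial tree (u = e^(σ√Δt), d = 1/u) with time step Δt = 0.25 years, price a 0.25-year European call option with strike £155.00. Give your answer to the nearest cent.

CRR parameters: u = e^(σ√Δt) = e^(0.15·√0.25) = 1.0779, d = 1/u = 0.9277
Per-period rate: rΔt = 0.07·0.25 = 0.0175, so R = e^0.0175 = 1.0177
Risk-neutral probability p = (e^0.0175 − 0.9277)/(1.0779 − 0.9277) = 0.0899/0.1501 = 0.5988
Terminal stock prices: S_u = 156.3, S_d = 134.5
Terminal payoffs (S − K): max(1.293, 0) = 1.293, max(-20.48, 0) = 0
Node 0 (S = 145): V_0 = e^(−0.0175)·[0.5988·1.2932 + 0.4012·0.0000] = 0.7610

£0.76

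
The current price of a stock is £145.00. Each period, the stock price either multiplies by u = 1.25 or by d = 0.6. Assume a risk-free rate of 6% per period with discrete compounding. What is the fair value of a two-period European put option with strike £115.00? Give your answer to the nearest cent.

£7.08

Risk-neutral probability p = (1 + 0.06 − 0.6)/(1.25 − 0.6) = 0.4600/0.6500 = 0.7077
Terminal stock prices: S_uu = 226.6, S_ud = 108.8, S_dd = 52.2
Terminal payoffs (K − S): max(-111.6, 0) = 0, max(6.25, 0) = 6.25, max(62.8, 0) = 62.8
Node u (S = 181.2): V_u = 1/1.06·[0.7077·0.0000 + 0.2923·6.2500] = 1.7235
Node d (S = 87): V_d = 1/1.06·[0.7077·6.2500 + 0.2923·62.8000] = 21.4906
Node 0 (S = 145): V_0 = 1/1.06·[0.7077·1.7235 + 0.2923·21.4906] = 7.0770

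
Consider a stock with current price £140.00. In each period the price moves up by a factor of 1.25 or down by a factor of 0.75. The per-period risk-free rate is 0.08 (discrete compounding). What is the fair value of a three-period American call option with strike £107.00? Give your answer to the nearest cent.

Risk-neutral probability p = (1 + 0.08 − 0.75)/(1.25 − 0.75) = 0.3300/0.5000 = 0.6600
Terminal stock prices: S_uuu = 273.4, S_uud = 164.1, S_udd = 98.44, S_ddd = 59.06
Terminal payoffs (S − K): max(166.4, 0) = 166.4, max(57.06, 0) = 57.06, max(-8.562, 0) = 0, max(-47.94, 0) = 0
Node uu (S = 218.8): continuation = 1/1.08·[0.6600·166.4375 + 0.3400·57.0625] = 119.6759; exercise value = 111.7500 ≤ continuation, so V_uu = 119.6759
Node ud (S = 131.2): continuation = 1/1.08·[0.6600·57.0625 + 0.3400·0.0000] = 34.8715; exercise value = 24.2500 ≤ continuation, so V_ud = 34.8715
Node dd (S = 78.75): continuation = 1/1.08·[0.6600·0.0000 + 0.3400·0.0000] = 0.0000; exercise value = 0.0000 ≤ continuation, so V_dd = 0.0000
Node u (S = 175): continuation = 1/1.08·[0.6600·119.6759 + 0.3400·34.8715] = 84.1134; exercise value = 68.0000 ≤ continuation, so V_u = 84.1134
Node d (S = 105): continuation = 1/1.08·[0.6600·34.8715 + 0.3400·0.0000] = 21.3104; exercise value = 0.0000 ≤ continuation, so V_d = 21.3104
Node 0 (S = 140): continuation = 1/1.08·[0.6600·84.1134 + 0.3400·21.3104] = 58.1114; exercise value = 33.0000 ≤ continuation, so V_0 = 58.1114

£58.11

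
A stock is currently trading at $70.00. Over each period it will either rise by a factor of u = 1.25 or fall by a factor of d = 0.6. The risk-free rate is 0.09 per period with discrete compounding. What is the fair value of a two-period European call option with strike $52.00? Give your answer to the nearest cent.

Risk-neutral probability p = (1 + 0.09 − 0.6)/(1.25 − 0.6) = 0.4900/0.6500 = 0.7538
Terminal stock prices: S_uu = 109.4, S_ud = 52.5, S_dd = 25.2
Terminal payoffs (S − K): max(57.38, 0) = 57.38, max(0.5, 0) = 0.5, max(-26.8, 0) = 0
Node u (S = 87.5): V_u = 1/1.09·[0.7538·57.3750 + 0.2462·0.5000] = 39.7936
Node d (S = 42): V_d = 1/1.09·[0.7538·0.5000 + 0.2462·0.0000] = 0.3458
Node 0 (S = 70): V_0 = 1/1.09·[0.7538·39.7936 + 0.2462·0.3458] = 27.5994

$27.60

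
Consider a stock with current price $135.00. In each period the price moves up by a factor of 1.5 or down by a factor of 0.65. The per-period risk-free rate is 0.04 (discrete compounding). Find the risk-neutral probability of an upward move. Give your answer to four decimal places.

p = 0.4588

Risk-neutral probability p = (1 + 0.04 − 0.65)/(1.5 − 0.65) = 0.3900/0.8500 = 0.4588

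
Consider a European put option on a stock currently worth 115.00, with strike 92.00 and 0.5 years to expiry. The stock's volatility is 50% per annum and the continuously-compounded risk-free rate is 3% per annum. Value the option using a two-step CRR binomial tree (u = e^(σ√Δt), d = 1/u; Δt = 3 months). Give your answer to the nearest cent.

CRR parameters: u = e^(σ√Δt) = e^(0.5·√0.25) = 1.2840, d = 1/u = 0.7788
Per-period rate: rΔt = 0.03·0.25 = 0.0075, so R = e^0.0075 = 1.0075
Risk-neutral probability p = (e^0.0075 − 0.7788)/(1.2840 − 0.7788) = 0.2287/0.5052 = 0.4527
Terminal stock prices: S_uu = 189.6, S_ud = 115, S_dd = 69.75
Terminal payoffs (K − S): max(-97.6, 0) = 0, max(-23, 0) = 0, max(22.25, 0) = 22.25
Node u (S = 147.7): V_u = e^(−0.0075)·[0.4527·0.0000 + 0.5473·0.0000] = 0.0000
Node d (S = 89.56): V_d = e^(−0.0075)·[0.4527·0.0000 + 0.5473·22.2490] = 12.0853
Node 0 (S = 115): V_0 = e^(−0.0075)·[0.4527·0.0000 + 0.5473·12.0853] = 6.5646

6.56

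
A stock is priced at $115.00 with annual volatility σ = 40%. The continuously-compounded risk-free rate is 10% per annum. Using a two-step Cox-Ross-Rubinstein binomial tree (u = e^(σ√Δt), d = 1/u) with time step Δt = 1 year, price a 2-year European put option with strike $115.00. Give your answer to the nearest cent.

CRR parameters: u = e^(σ√Δt) = e^(0.4·√1) = 1.4918, d = 1/u = 0.6703
Per-period rate: rΔt = 0.1·1 = 0.1, so R = e^0.1 = 1.1052
Risk-neutral probability p = (e^0.1 − 0.6703)/(1.4918 − 0.6703) = 0.4349/0.8215 = 0.5293
Terminal stock prices: S_uu = 255.9, S_ud = 115, S_dd = 51.67
Terminal payoffs (K − S): max(-140.9, 0) = 0, max(0, 0) = 0, max(63.33, 0) = 63.33
Node u (S = 171.6): V_u = e^(−0.1)·[0.5293·0.0000 + 0.4707·0.0000] = 0.0000
Node d (S = 77.09): V_d = e^(−0.1)·[0.5293·0.0000 + 0.4707·63.3272] = 26.9695
Node 0 (S = 115): V_0 = e^(−0.1)·[0.5293·0.0000 + 0.4707·26.9695] = 11.4857

$11.49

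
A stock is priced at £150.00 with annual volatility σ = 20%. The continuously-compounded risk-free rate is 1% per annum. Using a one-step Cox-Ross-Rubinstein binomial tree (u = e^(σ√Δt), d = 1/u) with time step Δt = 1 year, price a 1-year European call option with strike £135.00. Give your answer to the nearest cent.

£22.68

CRR parameters: u = e^(σ√Δt) = e^(0.2·√1) = 1.2214, d = 1/u = 0.8187
Per-period rate: rΔt = 0.01·1 = 0.01, so R = e^0.01 = 1.0101
Risk-neutral probability p = (e^0.01 − 0.8187)/(1.2214 − 0.8187) = 0.1913/0.4027 = 0.4751
Terminal stock prices: S_u = 183.2, S_d = 122.8
Terminal payoffs (S − K): max(48.21, 0) = 48.21, max(-12.19, 0) = 0
Node 0 (S = 150): V_0 = e^(−0.01)·[0.4751·48.2104 + 0.5249·0.0000] = 22.6780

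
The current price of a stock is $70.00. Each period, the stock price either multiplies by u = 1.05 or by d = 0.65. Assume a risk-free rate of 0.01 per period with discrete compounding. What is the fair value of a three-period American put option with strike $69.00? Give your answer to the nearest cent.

$5.68

Risk-neutral probability p = (1 + 0.01 − 0.65)/(1.05 − 0.65) = 0.3600/0.4000 = 0.9000
Terminal stock prices: S_uuu = 81.03, S_uud = 50.16, S_udd = 31.05, S_ddd = 19.22
Terminal payoffs (K − S): max(-12.03, 0) = 0, max(18.84, 0) = 18.84, max(37.95, 0) = 37.95, max(49.78, 0) = 49.78
Node uu (S = 77.17): continuation = 1/1.01·[0.9000·0.0000 + 0.1000·18.8362] = 1.8650; exercise value = 0.0000 ≤ continuation, so V_uu = 1.8650
Node ud (S = 47.77): continuation = 1/1.01·[0.9000·18.8362 + 0.1000·37.9462] = 20.5418; exercise value = 21.2250 > continuation, so V_ud = 21.2250 (exercise)
Node dd (S = 29.58): continuation = 1/1.01·[0.9000·37.9462 + 0.1000·49.7763] = 38.7418; exercise value = 39.4250 > continuation, so V_dd = 39.4250 (exercise)
Node u (S = 73.5): continuation = 1/1.01·[0.9000·1.8650 + 0.1000·21.2250] = 3.7633; exercise value = 0.0000 ≤ continuation, so V_u = 3.7633
Node d (S = 45.5): continuation = 1/1.01·[0.9000·21.2250 + 0.1000·39.4250] = 22.8168; exercise value = 23.5000 > continuation, so V_d = 23.5000 (exercise)
Node 0 (S = 70): continuation = 1/1.01·[0.9000·3.7633 + 0.1000·23.5000] = 5.6802; exercise value = 0.0000 ≤ continuation, so V_0 = 5.6802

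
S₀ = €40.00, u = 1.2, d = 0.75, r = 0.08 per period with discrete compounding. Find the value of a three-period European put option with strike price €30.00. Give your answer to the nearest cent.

Risk-neutral probability p = (1 + 0.08 − 0.75)/(1.2 − 0.75) = 0.3300/0.4500 = 0.7333
Terminal stock prices: S_uuu = 69.12, S_uud = 43.2, S_udd = 27, S_ddd = 16.88
Terminal payoffs (K − S): max(-39.12, 0) = 0, max(-13.2, 0) = 0, max(3, 0) = 3, max(13.12, 0) = 13.12
Node uu (S = 57.6): V_uu = 1/1.08·[0.7333·0.0000 + 0.2667·0.0000] = 0.0000
Node ud (S = 36): V_ud = 1/1.08·[0.7333·0.0000 + 0.2667·3.0000] = 0.7407
Node dd (S = 22.5): V_dd = 1/1.08·[0.7333·3.0000 + 0.2667·13.1250] = 5.2778
Node u (S = 48): V_u = 1/1.08·[0.7333·0.0000 + 0.2667·0.7407] = 0.1829
Node d (S = 30): V_d = 1/1.08·[0.7333·0.7407 + 0.2667·5.2778] = 1.8061
Node 0 (S = 40): V_0 = 1/1.08·[0.7333·0.1829 + 0.2667·1.8061] = 0.5701

€0.57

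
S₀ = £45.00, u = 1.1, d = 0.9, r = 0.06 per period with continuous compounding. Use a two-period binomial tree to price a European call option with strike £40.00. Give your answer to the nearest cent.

Risk-neutral probability p = (e^0.06 − 0.9)/(1.1 − 0.9) = 0.1618/0.2000 = 0.8092
Terminal stock prices: S_uu = 54.45, S_ud = 44.55, S_dd = 36.45
Terminal payoffs (S − K): max(14.45, 0) = 14.45, max(4.55, 0) = 4.55, max(-3.55, 0) = 0
Node u (S = 49.5): V_u = e^(−0.06)·[0.8092·14.4500 + 0.1908·4.5500] = 11.8294
Node d (S = 40.5): V_d = e^(−0.06)·[0.8092·4.5500 + 0.1908·0.0000] = 3.4674
Node 0 (S = 45): V_0 = e^(−0.06)·[0.8092·11.8294 + 0.1908·3.4674] = 9.6378

£9.64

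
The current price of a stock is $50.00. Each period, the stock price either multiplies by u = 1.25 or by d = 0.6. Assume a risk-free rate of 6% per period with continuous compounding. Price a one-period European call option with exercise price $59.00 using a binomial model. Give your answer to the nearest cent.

Risk-neutral probability p = (e^0.06 − 0.6)/(1.25 − 0.6) = 0.4618/0.6500 = 0.7105
Terminal stock prices: S_u = 62.5, S_d = 30
Terminal payoffs (S − K): max(3.5, 0) = 3.5, max(-29, 0) = 0
Node 0 (S = 50): V_0 = e^(−0.06)·[0.7105·3.5000 + 0.2895·0.0000] = 2.3420

$2.34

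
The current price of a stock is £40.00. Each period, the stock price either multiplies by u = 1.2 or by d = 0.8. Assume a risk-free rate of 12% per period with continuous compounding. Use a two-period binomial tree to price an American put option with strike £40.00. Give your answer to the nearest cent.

Risk-neutral probability p = (e^0.12 − 0.8)/(1.2 − 0.8) = 0.3275/0.4000 = 0.8187
Terminal stock prices: S_uu = 57.6, S_ud = 38.4, S_dd = 25.6
Terminal payoffs (K − S): max(-17.6, 0) = 0, max(1.6, 0) = 1.6, max(14.4, 0) = 14.4
Node u (S = 48): continuation = e^(−0.12)·[0.8187·0.0000 + 0.1813·1.6000] = 0.2572; exercise value = 0.0000 ≤ continuation, so V_u = 0.2572
Node d (S = 32): continuation = e^(−0.12)·[0.8187·1.6000 + 0.1813·14.4000] = 3.4768; exercise value = 8.0000 > continuation, so V_d = 8.0000 (exercise)
Node 0 (S = 40): continuation = e^(−0.12)·[0.8187·0.2572 + 0.1813·8.0000] = 1.4729; exercise value = 0.0000 ≤ continuation, so V_0 = 1.4729

£1.47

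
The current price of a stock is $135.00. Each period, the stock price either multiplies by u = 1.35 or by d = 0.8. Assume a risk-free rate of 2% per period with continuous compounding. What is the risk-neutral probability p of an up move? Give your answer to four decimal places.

p = 0.4004

Risk-neutral probability p = (e^0.02 − 0.8)/(1.35 − 0.8) = 0.2202/0.5500 = 0.4004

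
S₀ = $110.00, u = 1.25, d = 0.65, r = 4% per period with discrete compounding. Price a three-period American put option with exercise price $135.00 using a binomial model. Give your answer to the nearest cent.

$34.03

Risk-neutral probability p = (1 + 0.04 − 0.65)/(1.25 − 0.65) = 0.3900/0.6000 = 0.6500
Terminal stock prices: S_uuu = 214.8, S_uud = 111.7, S_udd = 58.09, S_ddd = 30.21
Terminal payoffs (K − S): max(-79.84, 0) = 0, max(23.28, 0) = 23.28, max(76.91, 0) = 76.91, max(104.8, 0) = 104.8
Node uu (S = 171.9): continuation = 1/1.04·[0.6500·0.0000 + 0.3500·23.2812] = 7.8350; exercise value = 0.0000 ≤ continuation, so V_uu = 7.8350
Node ud (S = 89.38): continuation = 1/1.04·[0.6500·23.2812 + 0.3500·76.9062] = 40.4327; exercise value = 45.6250 > continuation, so V_ud = 45.6250 (exercise)
Node dd (S = 46.48): continuation = 1/1.04·[0.6500·76.9062 + 0.3500·104.7912] = 83.3327; exercise value = 88.5250 > continuation, so V_dd = 88.5250 (exercise)
Node u (S = 137.5): continuation = 1/1.04·[0.6500·7.8350 + 0.3500·45.6250] = 20.2515; exercise value = 0.0000 ≤ continuation, so V_u = 20.2515
Node d (S = 71.5): continuation = 1/1.04·[0.6500·45.6250 + 0.3500·88.5250] = 58.3077; exercise value = 63.5000 > continuation, so V_d = 63.5000 (exercise)
Node 0 (S = 110): continuation = 1/1.04·[0.6500·20.2515 + 0.3500·63.5000] = 34.0274; exercise value = 25.0000 ≤ continuation, so V_0 = 34.0274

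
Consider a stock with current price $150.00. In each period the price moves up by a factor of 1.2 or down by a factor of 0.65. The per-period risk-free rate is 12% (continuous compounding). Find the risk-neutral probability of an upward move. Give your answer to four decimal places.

p = 0.8682

Risk-neutral probability p = (e^0.12 − 0.65)/(1.2 − 0.65) = 0.4775/0.5500 = 0.8682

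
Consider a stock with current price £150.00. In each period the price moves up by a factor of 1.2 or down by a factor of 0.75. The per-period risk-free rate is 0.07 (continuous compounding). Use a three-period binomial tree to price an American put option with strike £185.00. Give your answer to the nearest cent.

£35.00

Risk-neutral probability p = (e^0.07 − 0.75)/(1.2 − 0.75) = 0.3225/0.4500 = 0.7167
Terminal stock prices: S_uuu = 259.2, S_uud = 162, S_udd = 101.2, S_ddd = 63.28
Terminal payoffs (K − S): max(-74.2, 0) = 0, max(23, 0) = 23, max(83.75, 0) = 83.75, max(121.7, 0) = 121.7
Node uu (S = 216): continuation = e^(−0.07)·[0.7167·0.0000 + 0.2833·23.0000] = 6.0757; exercise value = 0.0000 ≤ continuation, so V_uu = 6.0757
Node ud (S = 135): continuation = e^(−0.07)·[0.7167·23.0000 + 0.2833·83.7500] = 37.4929; exercise value = 50.0000 > continuation, so V_ud = 50.0000 (exercise)
Node dd (S = 84.38): continuation = e^(−0.07)·[0.7167·83.7500 + 0.2833·121.7188] = 88.1179; exercise value = 100.6250 > continuation, so V_dd = 100.6250 (exercise)
Node u (S = 180): continuation = e^(−0.07)·[0.7167·6.0757 + 0.2833·50.0000] = 17.2681; exercise value = 5.0000 ≤ continuation, so V_u = 17.2681
Node d (S = 112.5): continuation = e^(−0.07)·[0.7167·50.0000 + 0.2833·100.6250] = 59.9929; exercise value = 72.5000 > continuation, so V_d = 72.5000 (exercise)
Node 0 (S = 150): continuation = e^(−0.07)·[0.7167·17.2681 + 0.2833·72.5000] = 30.6908; exercise value = 35.0000 > continuation, so V_0 = 35.0000 (exercise)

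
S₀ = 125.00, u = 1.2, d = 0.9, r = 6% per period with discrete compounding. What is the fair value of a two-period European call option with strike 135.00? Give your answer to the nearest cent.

11.39

Risk-neutral probability p = (1 + 0.06 − 0.9)/(1.2 − 0.9) = 0.1600/0.3000 = 0.5333
Terminal stock prices: S_uu = 180, S_ud = 135, S_dd = 101.2
Terminal payoffs (S − K): max(45, 0) = 45, max(0, 0) = 0, max(-33.75, 0) = 0
Node u (S = 150): V_u = 1/1.06·[0.5333·45.0000 + 0.4667·0.0000] = 22.6415
Node d (S = 112.5): V_d = 1/1.06·[0.5333·0.0000 + 0.4667·0.0000] = 0.0000
Node 0 (S = 125): V_0 = 1/1.06·[0.5333·22.6415 + 0.4667·0.0000] = 11.3920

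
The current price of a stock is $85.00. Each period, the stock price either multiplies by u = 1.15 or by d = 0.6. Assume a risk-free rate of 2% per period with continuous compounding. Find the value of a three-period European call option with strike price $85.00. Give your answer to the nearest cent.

Risk-neutral probability p = (e^0.02 − 0.6)/(1.15 − 0.6) = 0.4202/0.5500 = 0.7640
Terminal stock prices: S_uuu = 129.3, S_uud = 67.45, S_udd = 35.19, S_ddd = 18.36
Terminal payoffs (S − K): max(44.27, 0) = 44.27, max(-17.55, 0) = 0, max(-49.81, 0) = 0, max(-66.64, 0) = 0
Node uu (S = 112.4): V_uu = e^(−0.02)·[0.7640·44.2744 + 0.2360·0.0000] = 33.1559
Node ud (S = 58.65): V_ud = e^(−0.02)·[0.7640·0.0000 + 0.2360·0.0000] = 0.0000
Node dd (S = 30.6): V_dd = e^(−0.02)·[0.7640·0.0000 + 0.2360·0.0000] = 0.0000
Node u (S = 97.75): V_u = e^(−0.02)·[0.7640·33.1559 + 0.2360·0.0000] = 24.8296
Node d (S = 51): V_d = e^(−0.02)·[0.7640·0.0000 + 0.2360·0.0000] = 0.0000
Node 0 (S = 85): V_0 = e^(−0.02)·[0.7640·24.8296 + 0.2360·0.0000] = 18.5943

$18.59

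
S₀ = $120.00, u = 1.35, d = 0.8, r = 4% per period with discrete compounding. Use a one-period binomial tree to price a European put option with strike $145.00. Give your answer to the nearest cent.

$26.56

Risk-neutral probability p = (1 + 0.04 − 0.8)/(1.35 − 0.8) = 0.2400/0.5500 = 0.4364
Terminal stock prices: S_u = 162, S_d = 96
Terminal payoffs (K − S): max(-17, 0) = 0, max(49, 0) = 49
Node 0 (S = 120): V_0 = 1/1.04·[0.4364·0.0000 + 0.5636·49.0000] = 26.5559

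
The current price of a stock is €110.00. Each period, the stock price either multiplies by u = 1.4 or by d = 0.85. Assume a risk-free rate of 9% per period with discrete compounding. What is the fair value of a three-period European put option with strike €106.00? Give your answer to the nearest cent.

€5.32

Risk-neutral probability p = (1 + 0.09 − 0.85)/(1.4 − 0.85) = 0.2400/0.5500 = 0.4364
Terminal stock prices: S_uuu = 301.8, S_uud = 183.3, S_udd = 111.3, S_ddd = 67.55
Terminal payoffs (K − S): max(-195.8, 0) = 0, max(-77.26, 0) = 0, max(-5.265, 0) = 0, max(38.45, 0) = 38.45
Node uu (S = 215.6): V_uu = 1/1.09·[0.4364·0.0000 + 0.5636·0.0000] = 0.0000
Node ud (S = 130.9): V_ud = 1/1.09·[0.4364·0.0000 + 0.5636·0.0000] = 0.0000
Node dd (S = 79.47): V_dd = 1/1.09·[0.4364·0.0000 + 0.5636·38.4463] = 19.8805
Node u (S = 154): V_u = 1/1.09·[0.4364·0.0000 + 0.5636·0.0000] = 0.0000
Node d (S = 93.5): V_d = 1/1.09·[0.4364·0.0000 + 0.5636·19.8805] = 10.2801
Node 0 (S = 110): V_0 = 1/1.09·[0.4364·0.0000 + 0.5636·10.2801] = 5.3158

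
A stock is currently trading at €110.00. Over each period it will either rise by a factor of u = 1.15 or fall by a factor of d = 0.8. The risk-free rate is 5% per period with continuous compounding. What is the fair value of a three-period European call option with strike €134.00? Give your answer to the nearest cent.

€10.60

Risk-neutral probability p = (e^0.05 − 0.8)/(1.15 − 0.8) = 0.2513/0.3500 = 0.7179
Terminal stock prices: S_uuu = 167.3, S_uud = 116.4, S_udd = 80.96, S_ddd = 56.32
Terminal payoffs (S − K): max(33.3, 0) = 33.3, max(-17.62, 0) = 0, max(-53.04, 0) = 0, max(-77.68, 0) = 0
Node uu (S = 145.5): V_uu = e^(−0.05)·[0.7179·33.2962 + 0.2821·0.0000] = 22.7381
Node ud (S = 101.2): V_ud = e^(−0.05)·[0.7179·0.0000 + 0.2821·0.0000] = 0.0000
Node dd (S = 70.4): V_dd = e^(−0.05)·[0.7179·0.0000 + 0.2821·0.0000] = 0.0000
Node u (S = 126.5): V_u = e^(−0.05)·[0.7179·22.7381 + 0.2821·0.0000] = 15.5280
Node d (S = 88): V_d = e^(−0.05)·[0.7179·0.0000 + 0.2821·0.0000] = 0.0000
Node 0 (S = 110): V_0 = e^(−0.05)·[0.7179·15.5280 + 0.2821·0.0000] = 10.6041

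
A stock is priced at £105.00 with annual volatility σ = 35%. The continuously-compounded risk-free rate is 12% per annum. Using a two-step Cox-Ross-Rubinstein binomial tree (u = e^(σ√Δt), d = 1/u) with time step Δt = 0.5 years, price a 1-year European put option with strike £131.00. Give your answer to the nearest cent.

CRR parameters: u = e^(σ√Δt) = e^(0.35·√0.5) = 1.2808, d = 1/u = 0.7808
Per-period rate: rΔt = 0.12·0.5 = 0.06, so R = e^0.06 = 1.0618
Risk-neutral probability p = (e^0.06 − 0.7808)/(1.2808 − 0.7808) = 0.2811/0.5000 = 0.5621
Terminal stock prices: S_uu = 172.2, S_ud = 105, S_dd = 64.01
Terminal payoffs (K − S): max(-41.25, 0) = 0, max(26, 0) = 26, max(66.99, 0) = 66.99
Node u (S = 134.5): V_u = e^(−0.06)·[0.5621·0.0000 + 0.4379·26.0000] = 10.7223
Node d (S = 81.98): V_d = e^(−0.06)·[0.5621·26.0000 + 0.4379·66.9934] = 41.3913
Node 0 (S = 105): V_0 = e^(−0.06)·[0.5621·10.7223 + 0.4379·41.3913] = 22.7456

£22.75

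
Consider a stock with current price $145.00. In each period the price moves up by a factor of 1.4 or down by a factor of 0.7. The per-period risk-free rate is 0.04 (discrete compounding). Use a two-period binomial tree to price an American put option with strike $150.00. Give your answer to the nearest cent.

$25.81

Risk-neutral probability p = (1 + 0.04 − 0.7)/(1.4 − 0.7) = 0.3400/0.7000 = 0.4857
Terminal stock prices: S_uu = 284.2, S_ud = 142.1, S_dd = 71.05
Terminal payoffs (K − S): max(-134.2, 0) = 0, max(7.9, 0) = 7.9, max(78.95, 0) = 78.95
Node u (S = 203): continuation = 1/1.04·[0.4857·0.0000 + 0.5143·7.9000] = 3.9066; exercise value = 0.0000 ≤ continuation, so V_u = 3.9066
Node d (S = 101.5): continuation = 1/1.04·[0.4857·7.9000 + 0.5143·78.9500] = 42.7308; exercise value = 48.5000 > continuation, so V_d = 48.5000 (exercise)
Node 0 (S = 145): continuation = 1/1.04·[0.4857·3.9066 + 0.5143·48.5000] = 25.8080; exercise value = 5.0000 ≤ continuation, so V_0 = 25.8080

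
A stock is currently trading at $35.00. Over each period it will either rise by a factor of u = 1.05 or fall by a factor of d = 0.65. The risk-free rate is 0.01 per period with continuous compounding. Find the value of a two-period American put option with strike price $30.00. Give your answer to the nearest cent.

Risk-neutral probability p = (e^0.01 − 0.65)/(1.05 − 0.65) = 0.3601/0.4000 = 0.9001
Terminal stock prices: S_uu = 38.59, S_ud = 23.89, S_dd = 14.79
Terminal payoffs (K − S): max(-8.587, 0) = 0, max(6.113, 0) = 6.113, max(15.21, 0) = 15.21
Node u (S = 36.75): continuation = e^(−0.01)·[0.9001·0.0000 + 0.0999·6.1125] = 0.6044; exercise value = 0.0000 ≤ continuation, so V_u = 0.6044
Node d (S = 22.75): continuation = e^(−0.01)·[0.9001·6.1125 + 0.0999·15.2125] = 6.9515; exercise value = 7.2500 > continuation, so V_d = 7.2500 (exercise)
Node 0 (S = 35): continuation = e^(−0.01)·[0.9001·0.6044 + 0.0999·7.2500] = 1.2555; exercise value = 0.0000 ≤ continuation, so V_0 = 1.2555

$1.26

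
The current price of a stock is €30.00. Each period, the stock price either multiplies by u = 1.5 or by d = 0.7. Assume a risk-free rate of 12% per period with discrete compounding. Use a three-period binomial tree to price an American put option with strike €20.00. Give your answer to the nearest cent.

€0.95

Risk-neutral probability p = (1 + 0.12 − 0.7)/(1.5 − 0.7) = 0.4200/0.8000 = 0.5250
Terminal stock prices: S_uuu = 101.2, S_uud = 47.25, S_udd = 22.05, S_ddd = 10.29
Terminal payoffs (K − S): max(-81.25, 0) = 0, max(-27.25, 0) = 0, max(-2.05, 0) = 0, max(9.71, 0) = 9.71
Node uu (S = 67.5): continuation = 1/1.12·[0.5250·0.0000 + 0.4750·0.0000] = 0.0000; exercise value = 0.0000 ≤ continuation, so V_uu = 0.0000
Node ud (S = 31.5): continuation = 1/1.12·[0.5250·0.0000 + 0.4750·0.0000] = 0.0000; exercise value = 0.0000 ≤ continuation, so V_ud = 0.0000
Node dd (S = 14.7): continuation = 1/1.12·[0.5250·0.0000 + 0.4750·9.7100] = 4.1181; exercise value = 5.3000 > continuation, so V_dd = 5.3000 (exercise)
Node u (S = 45): continuation = 1/1.12·[0.5250·0.0000 + 0.4750·0.0000] = 0.0000; exercise value = 0.0000 ≤ continuation, so V_u = 0.0000
Node d (S = 21): continuation = 1/1.12·[0.5250·0.0000 + 0.4750·5.3000] = 2.2478; exercise value = 0.0000 ≤ continuation, so V_d = 2.2478
Node 0 (S = 30): continuation = 1/1.12·[0.5250·0.0000 + 0.4750·2.2478] = 0.9533; exercise value = 0.0000 ≤ continuation, so V_0 = 0.9533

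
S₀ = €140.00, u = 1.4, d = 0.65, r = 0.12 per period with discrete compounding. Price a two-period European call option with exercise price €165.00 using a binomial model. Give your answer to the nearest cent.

Risk-neutral probability p = (1 + 0.12 − 0.65)/(1.4 − 0.65) = 0.4700/0.7500 = 0.6267
Terminal stock prices: S_uu = 274.4, S_ud = 127.4, S_dd = 59.15
Terminal payoffs (S − K): max(109.4, 0) = 109.4, max(-37.6, 0) = 0, max(-105.8, 0) = 0
Node u (S = 196): V_u = 1/1.12·[0.6267·109.4000 + 0.3733·0.0000] = 61.2119
Node d (S = 91): V_d = 1/1.12·[0.6267·0.0000 + 0.3733·0.0000] = 0.0000
Node 0 (S = 140): V_0 = 1/1.12·[0.6267·61.2119 + 0.3733·0.0000] = 34.2495

€34.25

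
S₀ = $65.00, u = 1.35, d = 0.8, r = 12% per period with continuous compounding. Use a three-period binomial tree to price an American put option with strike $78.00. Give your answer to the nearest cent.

$13.00

Risk-neutral probability p = (e^0.12 − 0.8)/(1.35 − 0.8) = 0.3275/0.5500 = 0.5954
Terminal stock prices: S_uuu = 159.9, S_uud = 94.77, S_udd = 56.16, S_ddd = 33.28
Terminal payoffs (K − S): max(-81.92, 0) = 0, max(-16.77, 0) = 0, max(21.84, 0) = 21.84, max(44.72, 0) = 44.72
Node uu (S = 118.5): continuation = e^(−0.12)·[0.5954·0.0000 + 0.4046·0.0000] = 0.0000; exercise value = 0.0000 ≤ continuation, so V_uu = 0.0000
Node ud (S = 70.2): continuation = e^(−0.12)·[0.5954·0.0000 + 0.4046·21.8400] = 7.8363; exercise value = 7.8000 ≤ continuation, so V_ud = 7.8363
Node dd (S = 41.6): continuation = e^(−0.12)·[0.5954·21.8400 + 0.4046·44.7200] = 27.5798; exercise value = 36.4000 > continuation, so V_dd = 36.4000 (exercise)
Node u (S = 87.75): continuation = e^(−0.12)·[0.5954·0.0000 + 0.4046·7.8363] = 2.8117; exercise value = 0.0000 ≤ continuation, so V_u = 2.8117
Node d (S = 52): continuation = e^(−0.12)·[0.5954·7.8363 + 0.4046·36.4000] = 17.1990; exercise value = 26.0000 > continuation, so V_d = 26.0000 (exercise)
Node 0 (S = 65): continuation = e^(−0.12)·[0.5954·2.8117 + 0.4046·26.0000] = 10.8138; exercise value = 13.0000 > continuation, so V_0 = 13.0000 (exercise)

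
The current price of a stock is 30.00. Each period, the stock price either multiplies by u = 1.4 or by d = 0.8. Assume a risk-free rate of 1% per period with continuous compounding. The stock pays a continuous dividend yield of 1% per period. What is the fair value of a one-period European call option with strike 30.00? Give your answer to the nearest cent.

Per-period risk-free factor R = e^0.01 = 1.0101; dividend-adjusted growth = e^(0.01−0.01) = 1.0000.
Risk-neutral probability p = (1.0000 − 0.8)/(1.4 − 0.8) = 0.2000/0.6000 = 0.3333
Terminal stock prices: S_u = 42, S_d = 24
Terminal payoffs (S − K): max(12, 0) = 12, max(-6, 0) = 0
Node 0 (S = 30): V_0 = e^(−0.01)·[0.3333·12.0000 + 0.6667·0.0000] = 3.9602

3.96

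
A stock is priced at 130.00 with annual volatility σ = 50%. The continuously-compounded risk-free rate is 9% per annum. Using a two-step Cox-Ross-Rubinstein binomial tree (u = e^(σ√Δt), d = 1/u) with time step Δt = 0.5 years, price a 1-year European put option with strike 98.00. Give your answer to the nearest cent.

8.50

CRR parameters: u = e^(σ√Δt) = e^(0.5·√0.5) = 1.4241, d = 1/u = 0.7022
Per-period rate: rΔt = 0.09·0.5 = 0.045, so R = e^0.045 = 1.0460
Risk-neutral probability p = (e^0.045 − 0.7022)/(1.4241 − 0.7022) = 0.3438/0.7219 = 0.4763
Terminal stock prices: S_uu = 263.7, S_ud = 130, S_dd = 64.1
Terminal payoffs (K − S): max(-165.7, 0) = 0, max(-32, 0) = 0, max(33.9, 0) = 33.9
Node u (S = 185.1): V_u = e^(−0.045)·[0.4763·0.0000 + 0.5237·0.0000] = 0.0000
Node d (S = 91.28): V_d = e^(−0.045)·[0.4763·0.0000 + 0.5237·33.9011] = 16.9735
Node 0 (S = 130): V_0 = e^(−0.045)·[0.4763·0.0000 + 0.5237·16.9735] = 8.4982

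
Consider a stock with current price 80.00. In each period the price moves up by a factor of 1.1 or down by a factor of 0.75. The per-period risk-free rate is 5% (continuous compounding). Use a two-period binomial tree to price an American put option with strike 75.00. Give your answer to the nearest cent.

Risk-neutral probability p = (e^0.05 − 0.75)/(1.1 − 0.75) = 0.3013/0.3500 = 0.8608
Terminal stock prices: S_uu = 96.8, S_ud = 66, S_dd = 45
Terminal payoffs (K − S): max(-21.8, 0) = 0, max(9, 0) = 9, max(30, 0) = 30
Node u (S = 88): continuation = e^(−0.05)·[0.8608·0.0000 + 0.1392·9.0000] = 1.1919; exercise value = 0.0000 ≤ continuation, so V_u = 1.1919
Node d (S = 60): continuation = e^(−0.05)·[0.8608·9.0000 + 0.1392·30.0000] = 11.3422; exercise value = 15.0000 > continuation, so V_d = 15.0000 (exercise)
Node 0 (S = 80): continuation = e^(−0.05)·[0.8608·1.1919 + 0.1392·15.0000] = 2.9625; exercise value = 0.0000 ≤ continuation, so V_0 = 2.9625

2.96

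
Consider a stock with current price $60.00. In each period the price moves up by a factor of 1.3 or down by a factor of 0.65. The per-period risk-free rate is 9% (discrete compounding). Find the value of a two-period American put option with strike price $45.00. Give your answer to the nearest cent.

Risk-neutral probability p = (1 + 0.09 − 0.65)/(1.3 − 0.65) = 0.4400/0.6500 = 0.6769
Terminal stock prices: S_uu = 101.4, S_ud = 50.7, S_dd = 25.35
Terminal payoffs (K − S): max(-56.4, 0) = 0, max(-5.7, 0) = 0, max(19.65, 0) = 19.65
Node u (S = 78): continuation = 1/1.09·[0.6769·0.0000 + 0.3231·0.0000] = 0.0000; exercise value = 0.0000 ≤ continuation, so V_u = 0.0000
Node d (S = 39): continuation = 1/1.09·[0.6769·0.0000 + 0.3231·19.6500] = 5.8243; exercise value = 6.0000 > continuation, so V_d = 6.0000 (exercise)
Node 0 (S = 60): continuation = 1/1.09·[0.6769·0.0000 + 0.3231·6.0000] = 1.7784; exercise value = 0.0000 ≤ continuation, so V_0 = 1.7784

$1.78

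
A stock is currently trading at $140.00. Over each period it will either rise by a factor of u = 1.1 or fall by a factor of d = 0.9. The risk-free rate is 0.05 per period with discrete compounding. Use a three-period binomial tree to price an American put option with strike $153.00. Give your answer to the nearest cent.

Risk-neutral probability p = (1 + 0.05 − 0.9)/(1.1 − 0.9) = 0.1500/0.2000 = 0.7500
Terminal stock prices: S_uuu = 186.3, S_uud = 152.5, S_udd = 124.7, S_ddd = 102.1
Terminal payoffs (K − S): max(-33.34, 0) = 0, max(0.54, 0) = 0.54, max(28.26, 0) = 28.26, max(50.94, 0) = 50.94
Node uu (S = 169.4): continuation = 1/1.05·[0.7500·0.0000 + 0.2500·0.5400] = 0.1286; exercise value = 0.0000 ≤ continuation, so V_uu = 0.1286
Node ud (S = 138.6): continuation = 1/1.05·[0.7500·0.5400 + 0.2500·28.2600] = 7.1143; exercise value = 14.4000 > continuation, so V_ud = 14.4000 (exercise)
Node dd (S = 113.4): continuation = 1/1.05·[0.7500·28.2600 + 0.2500·50.9400] = 32.3143; exercise value = 39.6000 > continuation, so V_dd = 39.6000 (exercise)
Node u (S = 154): continuation = 1/1.05·[0.7500·0.1286 + 0.2500·14.4000] = 3.5204; exercise value = 0.0000 ≤ continuation, so V_u = 3.5204
Node d (S = 126): continuation = 1/1.05·[0.7500·14.4000 + 0.2500·39.6000] = 19.7143; exercise value = 27.0000 > continuation, so V_d = 27.0000 (exercise)
Node 0 (S = 140): continuation = 1/1.05·[0.7500·3.5204 + 0.2500·27.0000] = 8.9431; exercise value = 13.0000 > continuation, so V_0 = 13.0000 (exercise)

$13.00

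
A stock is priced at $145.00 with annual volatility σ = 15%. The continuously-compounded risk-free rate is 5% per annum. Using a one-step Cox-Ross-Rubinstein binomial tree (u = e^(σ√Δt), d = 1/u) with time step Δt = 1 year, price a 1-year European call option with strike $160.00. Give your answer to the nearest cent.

CRR parameters: u = e^(σ√Δt) = e^(0.15·√1) = 1.1618, d = 1/u = 0.8607
Per-period rate: rΔt = 0.05·1 = 0.05, so R = e^0.05 = 1.0513
Risk-neutral probability p = (e^0.05 − 0.8607)/(1.1618 − 0.8607) = 0.1906/0.3011 = 0.6328
Terminal stock prices: S_u = 168.5, S_d = 124.8
Terminal payoffs (S − K): max(8.466, 0) = 8.466, max(-35.2, 0) = 0
Node 0 (S = 145): V_0 = e^(−0.05)·[0.6328·8.4660 + 0.3672·0.0000] = 5.0963

$5.10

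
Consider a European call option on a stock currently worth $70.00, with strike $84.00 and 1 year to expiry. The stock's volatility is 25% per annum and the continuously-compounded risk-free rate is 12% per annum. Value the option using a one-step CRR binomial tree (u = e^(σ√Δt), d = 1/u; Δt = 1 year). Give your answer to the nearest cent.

$3.60

CRR parameters: u = e^(σ√Δt) = e^(0.25·√1) = 1.2840, d = 1/u = 0.7788
Per-period rate: rΔt = 0.12·1 = 0.12, so R = e^0.12 = 1.1275
Risk-neutral probability p = (e^0.12 − 0.7788)/(1.2840 − 0.7788) = 0.3487/0.5052 = 0.6902
Terminal stock prices: S_u = 89.88, S_d = 54.52
Terminal payoffs (S − K): max(5.882, 0) = 5.882, max(-29.48, 0) = 0
Node 0 (S = 70): V_0 = e^(−0.12)·[0.6902·5.8818 + 0.3098·0.0000] = 3.6004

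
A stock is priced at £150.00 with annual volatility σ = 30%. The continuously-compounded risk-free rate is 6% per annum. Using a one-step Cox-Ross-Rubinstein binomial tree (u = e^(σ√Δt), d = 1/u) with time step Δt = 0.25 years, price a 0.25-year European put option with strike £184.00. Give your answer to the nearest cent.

CRR parameters: u = e^(σ√Δt) = e^(0.3·√0.25) = 1.1618, d = 1/u = 0.8607
Per-period rate: rΔt = 0.06·0.25 = 0.015, so R = e^0.015 = 1.0151
Risk-neutral probability p = (e^0.015 − 0.8607)/(1.1618 − 0.8607) = 0.1544/0.3011 = 0.5128
Terminal stock prices: S_u = 174.3, S_d = 129.1
Terminal payoffs (K − S): max(9.725, 0) = 9.725, max(54.89, 0) = 54.89
Node 0 (S = 150): V_0 = e^(−0.015)·[0.5128·9.7249 + 0.4872·54.8938] = 31.2606

£31.26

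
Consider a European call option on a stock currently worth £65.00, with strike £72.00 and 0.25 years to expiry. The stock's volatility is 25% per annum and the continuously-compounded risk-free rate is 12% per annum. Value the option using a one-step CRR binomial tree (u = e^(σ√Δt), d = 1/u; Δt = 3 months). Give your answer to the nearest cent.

£0.95

CRR parameters: u = e^(σ√Δt) = e^(0.25·√0.25) = 1.1331, d = 1/u = 0.8825
Per-period rate: rΔt = 0.12·0.25 = 0.03, so R = e^0.03 = 1.0305
Risk-neutral probability p = (e^0.03 − 0.8825)/(1.1331 − 0.8825) = 0.1480/0.2507 = 0.5903
Terminal stock prices: S_u = 73.65, S_d = 57.36
Terminal payoffs (S − K): max(1.655, 0) = 1.655, max(-14.64, 0) = 0
Node 0 (S = 65): V_0 = e^(−0.03)·[0.5903·1.6546 + 0.4097·0.0000] = 0.9479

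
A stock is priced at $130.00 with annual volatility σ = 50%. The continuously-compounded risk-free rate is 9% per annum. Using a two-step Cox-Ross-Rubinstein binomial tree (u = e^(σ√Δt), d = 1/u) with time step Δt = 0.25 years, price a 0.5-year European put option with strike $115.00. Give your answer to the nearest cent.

CRR parameters: u = e^(σ√Δt) = e^(0.5·√0.25) = 1.2840, d = 1/u = 0.7788
Per-period rate: rΔt = 0.09·0.25 = 0.0225, so R = e^0.0225 = 1.0228
Risk-neutral probability p = (e^0.0225 − 0.7788)/(1.2840 − 0.7788) = 0.2440/0.5052 = 0.4829
Terminal stock prices: S_uu = 214.3, S_ud = 130, S_dd = 78.85
Terminal payoffs (K − S): max(-99.33, 0) = 0, max(-15, 0) = 0, max(36.15, 0) = 36.15
Node u (S = 166.9): V_u = e^(−0.0225)·[0.4829·0.0000 + 0.5171·0.0000] = 0.0000
Node d (S = 101.2): V_d = e^(−0.0225)·[0.4829·0.0000 + 0.5171·36.1510] = 18.2791
Node 0 (S = 130): V_0 = e^(−0.0225)·[0.4829·0.0000 + 0.5171·18.2791] = 9.2425

$9.24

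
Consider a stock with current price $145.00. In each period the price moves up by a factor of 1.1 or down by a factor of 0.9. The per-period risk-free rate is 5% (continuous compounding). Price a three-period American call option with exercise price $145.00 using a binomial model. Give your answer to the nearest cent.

$22.52

Risk-neutral probability p = (e^0.05 − 0.9)/(1.1 − 0.9) = 0.1513/0.2000 = 0.7564
Terminal stock prices: S_uuu = 193, S_uud = 157.9, S_udd = 129.2, S_ddd = 105.7
Terminal payoffs (S − K): max(48, 0) = 48, max(12.91, 0) = 12.91, max(-15.8, 0) = 0, max(-39.29, 0) = 0
Node uu (S = 175.5): continuation = e^(−0.05)·[0.7564·47.9950 + 0.2436·12.9050] = 37.5217; exercise value = 30.4500 ≤ continuation, so V_uu = 37.5217
Node ud (S = 143.6): continuation = e^(−0.05)·[0.7564·12.9050 + 0.2436·0.0000] = 9.2847; exercise value = 0.0000 ≤ continuation, so V_ud = 9.2847
Node dd (S = 117.5): continuation = e^(−0.05)·[0.7564·0.0000 + 0.2436·0.0000] = 0.0000; exercise value = 0.0000 ≤ continuation, so V_dd = 0.0000
Node u (S = 159.5): continuation = e^(−0.05)·[0.7564·37.5217 + 0.2436·9.2847] = 29.1475; exercise value = 14.5000 ≤ continuation, so V_u = 29.1475
Node d (S = 130.5): continuation = e^(−0.05)·[0.7564·9.2847 + 0.2436·0.0000] = 6.6801; exercise value = 0.0000 ≤ continuation, so V_d = 6.6801
Node 0 (S = 145): continuation = e^(−0.05)·[0.7564·29.1475 + 0.2436·6.6801] = 22.5189; exercise value = 0.0000 ≤ continuation, so V_0 = 22.5189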